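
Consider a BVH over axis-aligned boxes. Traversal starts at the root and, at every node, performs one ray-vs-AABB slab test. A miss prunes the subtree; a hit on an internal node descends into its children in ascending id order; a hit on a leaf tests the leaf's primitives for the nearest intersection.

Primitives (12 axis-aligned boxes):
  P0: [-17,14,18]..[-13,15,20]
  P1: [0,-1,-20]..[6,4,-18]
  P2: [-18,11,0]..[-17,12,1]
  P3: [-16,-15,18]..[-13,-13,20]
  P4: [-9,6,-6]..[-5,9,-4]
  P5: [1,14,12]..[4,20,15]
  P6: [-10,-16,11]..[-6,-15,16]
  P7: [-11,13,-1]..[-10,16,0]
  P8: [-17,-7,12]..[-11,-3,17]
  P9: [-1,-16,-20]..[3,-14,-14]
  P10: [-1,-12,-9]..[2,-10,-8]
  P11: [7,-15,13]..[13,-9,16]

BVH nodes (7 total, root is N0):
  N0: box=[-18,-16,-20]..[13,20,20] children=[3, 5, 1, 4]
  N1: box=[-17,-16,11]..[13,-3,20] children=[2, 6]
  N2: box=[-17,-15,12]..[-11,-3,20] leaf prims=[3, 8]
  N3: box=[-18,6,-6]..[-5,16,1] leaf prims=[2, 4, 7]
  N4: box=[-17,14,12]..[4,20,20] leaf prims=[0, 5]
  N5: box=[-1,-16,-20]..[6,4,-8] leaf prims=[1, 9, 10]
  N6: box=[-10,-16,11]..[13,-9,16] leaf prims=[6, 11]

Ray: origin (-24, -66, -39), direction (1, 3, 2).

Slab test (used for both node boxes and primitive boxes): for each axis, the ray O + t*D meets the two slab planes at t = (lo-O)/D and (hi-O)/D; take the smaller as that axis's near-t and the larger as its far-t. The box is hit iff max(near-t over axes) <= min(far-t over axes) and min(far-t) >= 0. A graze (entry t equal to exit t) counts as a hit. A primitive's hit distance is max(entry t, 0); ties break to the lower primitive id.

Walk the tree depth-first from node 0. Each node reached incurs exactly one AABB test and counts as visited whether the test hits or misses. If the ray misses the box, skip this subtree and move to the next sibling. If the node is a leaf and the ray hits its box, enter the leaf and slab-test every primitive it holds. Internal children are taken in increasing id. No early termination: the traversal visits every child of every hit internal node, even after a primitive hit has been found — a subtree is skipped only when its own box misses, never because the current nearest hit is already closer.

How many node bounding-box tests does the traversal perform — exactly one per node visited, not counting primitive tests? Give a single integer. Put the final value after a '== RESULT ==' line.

Walk:
N0 x:[6,37] y:[50/3,86/3] z:[19/2,59/2] -> hit [50/3,86/3], descend [1, 3, 4, 5]
  N1 x:[7,37] y:[50/3,21] z:[25,59/2] -> miss, prune
  N3 x:[6,19] y:[24,82/3] z:[33/2,20] -> miss, prune
  N4 x:[7,28] y:[80/3,86/3] z:[51/2,59/2] -> hit [80/3,28] leaf, test {P0(miss), P5@t=80/3}
  N5 x:[23,30] y:[50/3,70/3] z:[19/2,31/2] -> miss, prune

5 AABB tests over nodes [0, 1, 3, 4, 5]; 1 leaf entered; closest P5.

== RESULT ==
5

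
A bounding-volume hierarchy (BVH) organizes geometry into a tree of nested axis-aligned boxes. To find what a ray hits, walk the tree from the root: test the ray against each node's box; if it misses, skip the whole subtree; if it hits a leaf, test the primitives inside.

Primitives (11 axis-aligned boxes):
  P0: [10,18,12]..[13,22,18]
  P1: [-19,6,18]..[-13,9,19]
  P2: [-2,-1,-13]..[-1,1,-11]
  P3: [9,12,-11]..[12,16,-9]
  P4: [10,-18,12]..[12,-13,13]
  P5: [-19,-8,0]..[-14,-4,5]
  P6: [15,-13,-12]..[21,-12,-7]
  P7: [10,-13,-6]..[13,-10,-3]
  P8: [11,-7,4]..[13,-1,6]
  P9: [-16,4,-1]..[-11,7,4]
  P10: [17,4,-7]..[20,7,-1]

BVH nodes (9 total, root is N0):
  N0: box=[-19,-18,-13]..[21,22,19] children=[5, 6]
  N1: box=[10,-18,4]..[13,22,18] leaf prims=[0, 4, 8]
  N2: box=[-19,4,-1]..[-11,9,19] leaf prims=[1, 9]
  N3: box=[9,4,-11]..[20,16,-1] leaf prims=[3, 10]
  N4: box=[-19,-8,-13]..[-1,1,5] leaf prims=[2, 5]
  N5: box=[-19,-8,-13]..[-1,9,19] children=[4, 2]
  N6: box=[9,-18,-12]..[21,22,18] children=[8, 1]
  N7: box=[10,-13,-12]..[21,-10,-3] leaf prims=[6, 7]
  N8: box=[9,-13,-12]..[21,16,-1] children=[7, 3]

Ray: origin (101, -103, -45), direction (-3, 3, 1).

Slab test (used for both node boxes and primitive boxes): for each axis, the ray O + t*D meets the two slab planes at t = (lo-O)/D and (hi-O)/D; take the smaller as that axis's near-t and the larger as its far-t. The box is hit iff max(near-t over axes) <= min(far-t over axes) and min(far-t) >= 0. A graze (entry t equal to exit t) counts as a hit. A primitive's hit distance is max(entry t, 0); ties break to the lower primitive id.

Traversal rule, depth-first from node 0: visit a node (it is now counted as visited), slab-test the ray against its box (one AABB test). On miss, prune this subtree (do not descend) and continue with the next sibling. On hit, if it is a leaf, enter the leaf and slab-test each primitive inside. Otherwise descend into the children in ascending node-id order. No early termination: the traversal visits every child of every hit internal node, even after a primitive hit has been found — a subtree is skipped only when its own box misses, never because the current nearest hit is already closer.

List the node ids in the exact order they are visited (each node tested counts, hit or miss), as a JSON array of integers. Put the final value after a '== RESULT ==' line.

Traverse from the root:
N0 x:[80/3,40] y:[85/3,125/3] z:[32,64] -> hit [32,40], descend [5, 6]
  N5 x:[34,40] y:[95/3,112/3] z:[32,64] -> hit [34,112/3], descend [2, 4]
    N2 x:[112/3,40] y:[107/3,112/3] z:[44,64] -> miss, prune
    N4 x:[34,40] y:[95/3,104/3] z:[32,50] -> hit [34,104/3] leaf, test {P2@t=34, P5(miss)}
  N6 x:[80/3,92/3] y:[85/3,125/3] z:[33,63] -> miss, prune

Summary -> nodes [0, 5, 2, 4, 6]; box-tests=5; leaf-entries=1; first=P2

== RESULT ==
[0, 5, 2, 4, 6]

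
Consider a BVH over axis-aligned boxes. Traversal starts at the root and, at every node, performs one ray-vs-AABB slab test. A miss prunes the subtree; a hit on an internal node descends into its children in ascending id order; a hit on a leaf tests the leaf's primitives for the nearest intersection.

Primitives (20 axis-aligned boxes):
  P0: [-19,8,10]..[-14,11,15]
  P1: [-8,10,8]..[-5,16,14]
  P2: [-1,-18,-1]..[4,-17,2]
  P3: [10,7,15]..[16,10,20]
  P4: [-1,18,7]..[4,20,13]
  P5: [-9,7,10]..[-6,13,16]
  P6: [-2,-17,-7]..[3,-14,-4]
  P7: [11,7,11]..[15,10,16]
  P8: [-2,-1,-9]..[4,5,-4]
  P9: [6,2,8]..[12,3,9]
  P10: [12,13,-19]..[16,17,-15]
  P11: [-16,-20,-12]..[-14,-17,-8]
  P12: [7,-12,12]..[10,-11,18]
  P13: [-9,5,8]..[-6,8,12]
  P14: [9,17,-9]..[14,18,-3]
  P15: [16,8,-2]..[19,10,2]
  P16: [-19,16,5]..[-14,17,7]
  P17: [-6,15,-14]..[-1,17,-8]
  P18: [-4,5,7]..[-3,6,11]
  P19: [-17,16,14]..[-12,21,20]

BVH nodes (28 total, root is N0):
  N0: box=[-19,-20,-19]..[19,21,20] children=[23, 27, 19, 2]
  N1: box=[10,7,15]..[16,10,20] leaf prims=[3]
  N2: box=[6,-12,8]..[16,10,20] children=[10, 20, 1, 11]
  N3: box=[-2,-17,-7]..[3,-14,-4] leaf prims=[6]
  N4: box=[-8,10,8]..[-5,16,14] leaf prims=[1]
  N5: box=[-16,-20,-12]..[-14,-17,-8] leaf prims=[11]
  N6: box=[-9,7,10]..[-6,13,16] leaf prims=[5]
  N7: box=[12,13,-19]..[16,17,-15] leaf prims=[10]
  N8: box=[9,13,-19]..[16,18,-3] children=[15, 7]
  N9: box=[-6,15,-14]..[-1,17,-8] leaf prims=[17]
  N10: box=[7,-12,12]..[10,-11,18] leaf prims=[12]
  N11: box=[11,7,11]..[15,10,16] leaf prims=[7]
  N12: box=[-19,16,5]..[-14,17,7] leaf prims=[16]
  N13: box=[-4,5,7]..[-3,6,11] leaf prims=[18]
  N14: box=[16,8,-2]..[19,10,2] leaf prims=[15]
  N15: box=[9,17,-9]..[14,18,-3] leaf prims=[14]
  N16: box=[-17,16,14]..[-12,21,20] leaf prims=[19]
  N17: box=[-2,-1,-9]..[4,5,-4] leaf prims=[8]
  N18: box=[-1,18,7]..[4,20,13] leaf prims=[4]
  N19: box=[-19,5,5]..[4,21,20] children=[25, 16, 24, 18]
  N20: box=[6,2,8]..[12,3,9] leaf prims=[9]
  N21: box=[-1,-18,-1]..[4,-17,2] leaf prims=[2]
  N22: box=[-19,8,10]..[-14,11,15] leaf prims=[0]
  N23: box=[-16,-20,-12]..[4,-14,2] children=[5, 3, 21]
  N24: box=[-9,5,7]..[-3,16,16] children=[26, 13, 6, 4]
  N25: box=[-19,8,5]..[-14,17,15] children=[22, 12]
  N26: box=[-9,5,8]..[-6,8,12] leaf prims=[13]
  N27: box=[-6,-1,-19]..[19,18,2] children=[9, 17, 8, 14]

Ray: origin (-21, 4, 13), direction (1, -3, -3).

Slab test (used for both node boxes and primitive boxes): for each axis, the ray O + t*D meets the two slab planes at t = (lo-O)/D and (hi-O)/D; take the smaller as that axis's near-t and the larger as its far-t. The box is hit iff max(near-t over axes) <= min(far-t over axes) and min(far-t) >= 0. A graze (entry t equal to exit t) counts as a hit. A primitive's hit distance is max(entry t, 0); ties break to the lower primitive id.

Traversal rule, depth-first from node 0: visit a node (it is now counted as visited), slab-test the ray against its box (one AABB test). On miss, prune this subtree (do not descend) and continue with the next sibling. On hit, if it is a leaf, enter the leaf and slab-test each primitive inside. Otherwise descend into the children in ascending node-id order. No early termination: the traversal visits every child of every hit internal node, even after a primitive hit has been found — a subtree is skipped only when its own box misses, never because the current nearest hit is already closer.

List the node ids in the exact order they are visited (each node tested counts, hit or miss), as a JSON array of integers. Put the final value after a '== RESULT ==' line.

Walk:
N0 x:[2,40] y:[-17/3,8] z:[-7/3,32/3] -> hit [2,8], descend [2, 19, 23, 27]
  N2 x:[27,37] y:[-2,16/3] z:[-7/3,5/3] -> miss, prune
  N19 x:[2,25] y:[-17/3,-1/3] z:[-7/3,8/3] -> miss, prune
  N23 x:[5,25] y:[6,8] z:[11/3,25/3] -> hit [6,8], descend [3, 5, 21]
    N3 x:[19,24] y:[6,7] z:[17/3,20/3] -> miss, prune
    N5 x:[5,7] y:[7,8] z:[7,25/3] -> hit [7,7] leaf, test {P11@t=7}
    N21 x:[20,25] y:[7,22/3] z:[11/3,14/3] -> miss, prune
  N27 x:[15,40] y:[-14/3,5/3] z:[11/3,32/3] -> miss, prune

order=[0, 2, 19, 23, 3, 5, 21, 27]  |boxes|=8  |leaves|=1  hit=P11

== RESULT ==
[0, 2, 19, 23, 3, 5, 21, 27]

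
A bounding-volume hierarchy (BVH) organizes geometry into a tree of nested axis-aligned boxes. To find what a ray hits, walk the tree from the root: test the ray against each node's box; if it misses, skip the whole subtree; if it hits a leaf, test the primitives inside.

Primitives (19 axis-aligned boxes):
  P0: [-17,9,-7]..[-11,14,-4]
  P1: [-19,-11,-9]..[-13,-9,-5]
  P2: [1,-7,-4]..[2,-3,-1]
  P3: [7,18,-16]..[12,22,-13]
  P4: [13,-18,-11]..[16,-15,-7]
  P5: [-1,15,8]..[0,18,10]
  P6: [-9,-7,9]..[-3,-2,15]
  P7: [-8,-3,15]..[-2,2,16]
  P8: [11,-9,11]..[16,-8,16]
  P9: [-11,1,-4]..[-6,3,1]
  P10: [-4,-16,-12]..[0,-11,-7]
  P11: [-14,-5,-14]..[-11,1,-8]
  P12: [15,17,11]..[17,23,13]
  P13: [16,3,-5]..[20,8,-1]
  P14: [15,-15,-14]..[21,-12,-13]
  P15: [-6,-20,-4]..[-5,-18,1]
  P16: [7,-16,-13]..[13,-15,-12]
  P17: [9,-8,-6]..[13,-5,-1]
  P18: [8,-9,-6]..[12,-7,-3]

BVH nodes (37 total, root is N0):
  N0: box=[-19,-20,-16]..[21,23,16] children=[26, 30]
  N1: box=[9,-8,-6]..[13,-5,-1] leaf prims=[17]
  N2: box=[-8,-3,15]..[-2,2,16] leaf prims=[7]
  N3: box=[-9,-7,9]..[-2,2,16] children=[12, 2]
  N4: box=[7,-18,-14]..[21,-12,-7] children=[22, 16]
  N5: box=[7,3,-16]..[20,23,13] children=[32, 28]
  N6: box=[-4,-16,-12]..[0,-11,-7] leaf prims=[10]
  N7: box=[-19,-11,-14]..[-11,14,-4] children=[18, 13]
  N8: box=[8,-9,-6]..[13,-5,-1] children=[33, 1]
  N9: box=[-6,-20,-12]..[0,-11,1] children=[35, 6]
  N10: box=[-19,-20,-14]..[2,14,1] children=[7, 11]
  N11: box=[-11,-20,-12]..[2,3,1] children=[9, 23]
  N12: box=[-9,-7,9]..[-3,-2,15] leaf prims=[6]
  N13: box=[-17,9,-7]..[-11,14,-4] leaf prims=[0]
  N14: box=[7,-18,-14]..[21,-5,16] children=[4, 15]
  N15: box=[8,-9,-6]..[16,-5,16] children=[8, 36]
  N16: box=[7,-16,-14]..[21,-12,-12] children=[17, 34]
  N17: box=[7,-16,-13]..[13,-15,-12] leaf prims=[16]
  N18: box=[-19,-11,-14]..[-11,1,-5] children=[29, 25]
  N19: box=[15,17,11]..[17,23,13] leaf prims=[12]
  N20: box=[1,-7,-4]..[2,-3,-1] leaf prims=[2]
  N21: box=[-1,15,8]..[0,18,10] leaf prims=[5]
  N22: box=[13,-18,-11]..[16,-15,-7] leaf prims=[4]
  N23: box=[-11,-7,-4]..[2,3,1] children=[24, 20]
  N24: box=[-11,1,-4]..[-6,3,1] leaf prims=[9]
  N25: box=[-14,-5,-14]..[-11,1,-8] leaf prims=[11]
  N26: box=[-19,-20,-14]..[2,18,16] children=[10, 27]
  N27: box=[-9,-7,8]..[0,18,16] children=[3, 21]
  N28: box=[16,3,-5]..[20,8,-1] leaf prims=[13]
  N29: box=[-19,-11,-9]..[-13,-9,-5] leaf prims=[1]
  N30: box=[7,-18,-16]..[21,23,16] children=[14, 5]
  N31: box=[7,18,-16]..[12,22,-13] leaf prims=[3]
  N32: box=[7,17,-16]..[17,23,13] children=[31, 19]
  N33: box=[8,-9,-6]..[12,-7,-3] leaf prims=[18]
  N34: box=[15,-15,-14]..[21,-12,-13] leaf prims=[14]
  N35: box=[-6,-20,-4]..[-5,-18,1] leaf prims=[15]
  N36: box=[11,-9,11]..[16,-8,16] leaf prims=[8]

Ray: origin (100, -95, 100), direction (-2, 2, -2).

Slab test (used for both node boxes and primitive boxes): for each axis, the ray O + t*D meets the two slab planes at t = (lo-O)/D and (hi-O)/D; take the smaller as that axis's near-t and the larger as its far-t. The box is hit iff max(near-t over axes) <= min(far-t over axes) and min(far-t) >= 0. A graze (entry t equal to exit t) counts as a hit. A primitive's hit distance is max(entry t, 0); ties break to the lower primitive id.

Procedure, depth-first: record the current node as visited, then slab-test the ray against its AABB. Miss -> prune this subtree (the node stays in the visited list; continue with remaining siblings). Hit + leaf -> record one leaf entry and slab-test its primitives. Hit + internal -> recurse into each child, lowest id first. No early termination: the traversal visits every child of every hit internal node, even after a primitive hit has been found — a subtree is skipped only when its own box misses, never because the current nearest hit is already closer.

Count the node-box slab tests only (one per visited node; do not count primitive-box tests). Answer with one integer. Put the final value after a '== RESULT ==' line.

Walk:
N0 x:[79/2,119/2] y:[75/2,59] z:[42,58] -> hit [42,58], descend [26, 30]
  N26 x:[49,119/2] y:[75/2,113/2] z:[42,57] -> hit [49,113/2], descend [10, 27]
    N10 x:[49,119/2] y:[75/2,109/2] z:[99/2,57] -> hit [99/2,109/2], descend [7, 11]
      N7 x:[111/2,119/2] y:[42,109/2] z:[52,57] -> miss, prune
      N11 x:[49,111/2] y:[75/2,49] z:[99/2,56] -> miss, prune
    N27 x:[50,109/2] y:[44,113/2] z:[42,46] -> miss, prune
  N30 x:[79/2,93/2] y:[77/2,59] z:[42,58] -> hit [42,93/2], descend [5, 14]
    N5 x:[40,93/2] y:[49,59] z:[87/2,58] -> miss, prune
    N14 x:[79/2,93/2] y:[77/2,45] z:[42,57] -> hit [42,45], descend [4, 15]
      N4 x:[79/2,93/2] y:[77/2,83/2] z:[107/2,57] -> miss, prune
      N15 x:[42,46] y:[43,45] z:[42,53] -> hit [43,45], descend [8, 36]
        N8 x:[87/2,46] y:[43,45] z:[101/2,53] -> miss, prune
        N36 x:[42,89/2] y:[43,87/2] z:[42,89/2] -> hit [43,87/2] leaf, test {P8@t=43}

order=[0, 26, 10, 7, 11, 27, 30, 5, 14, 4, 15, 8, 36]  |boxes|=13  |leaves|=1  hit=P8

== RESULT ==
13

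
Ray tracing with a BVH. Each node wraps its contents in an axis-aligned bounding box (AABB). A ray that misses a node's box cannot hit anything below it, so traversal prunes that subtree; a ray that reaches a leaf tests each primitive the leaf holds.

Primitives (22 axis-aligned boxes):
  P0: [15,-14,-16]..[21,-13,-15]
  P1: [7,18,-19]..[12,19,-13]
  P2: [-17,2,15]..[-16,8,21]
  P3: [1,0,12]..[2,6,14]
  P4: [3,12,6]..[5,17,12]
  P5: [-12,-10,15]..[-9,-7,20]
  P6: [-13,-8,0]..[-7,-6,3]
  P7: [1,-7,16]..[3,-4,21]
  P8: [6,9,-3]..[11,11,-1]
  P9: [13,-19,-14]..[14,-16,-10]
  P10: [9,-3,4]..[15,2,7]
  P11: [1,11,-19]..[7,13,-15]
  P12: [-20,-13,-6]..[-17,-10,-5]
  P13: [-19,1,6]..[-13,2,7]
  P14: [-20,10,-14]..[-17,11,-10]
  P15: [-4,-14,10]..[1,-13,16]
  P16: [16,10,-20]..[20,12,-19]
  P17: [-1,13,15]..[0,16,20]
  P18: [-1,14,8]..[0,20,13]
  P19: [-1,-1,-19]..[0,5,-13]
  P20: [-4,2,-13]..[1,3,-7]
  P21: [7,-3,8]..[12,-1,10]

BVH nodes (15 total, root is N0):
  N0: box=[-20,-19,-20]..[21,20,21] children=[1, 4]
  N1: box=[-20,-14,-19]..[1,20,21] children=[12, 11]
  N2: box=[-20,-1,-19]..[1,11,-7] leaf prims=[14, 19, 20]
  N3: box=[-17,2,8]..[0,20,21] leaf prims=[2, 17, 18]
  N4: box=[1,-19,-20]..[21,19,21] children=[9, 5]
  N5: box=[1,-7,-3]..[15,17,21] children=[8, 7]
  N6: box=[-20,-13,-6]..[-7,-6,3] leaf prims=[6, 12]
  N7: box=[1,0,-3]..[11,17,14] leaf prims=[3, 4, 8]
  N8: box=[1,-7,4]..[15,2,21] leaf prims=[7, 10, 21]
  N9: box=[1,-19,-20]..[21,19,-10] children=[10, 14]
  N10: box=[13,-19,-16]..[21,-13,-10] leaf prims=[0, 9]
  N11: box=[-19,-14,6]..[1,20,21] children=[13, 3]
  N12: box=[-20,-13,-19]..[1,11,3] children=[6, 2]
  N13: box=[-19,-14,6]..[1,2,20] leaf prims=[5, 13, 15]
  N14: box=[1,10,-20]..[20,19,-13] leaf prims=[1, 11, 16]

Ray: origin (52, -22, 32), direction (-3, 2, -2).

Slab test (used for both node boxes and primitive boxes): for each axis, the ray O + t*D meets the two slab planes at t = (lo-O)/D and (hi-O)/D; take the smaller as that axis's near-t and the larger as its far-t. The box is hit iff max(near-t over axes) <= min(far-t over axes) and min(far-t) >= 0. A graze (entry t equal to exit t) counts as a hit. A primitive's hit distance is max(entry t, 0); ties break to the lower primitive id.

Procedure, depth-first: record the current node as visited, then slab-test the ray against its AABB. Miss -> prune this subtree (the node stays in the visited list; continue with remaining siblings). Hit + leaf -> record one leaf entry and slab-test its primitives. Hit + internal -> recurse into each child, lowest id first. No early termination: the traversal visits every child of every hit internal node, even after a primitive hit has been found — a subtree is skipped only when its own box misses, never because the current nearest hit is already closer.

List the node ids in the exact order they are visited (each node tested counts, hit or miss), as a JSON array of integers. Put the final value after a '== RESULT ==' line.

Traverse from the root:
N0 x:[31/3,24] y:[3/2,21] z:[11/2,26] -> hit [31/3,21], descend [1, 4]
  N1 x:[17,24] y:[4,21] z:[11/2,51/2] -> hit [17,21], descend [11, 12]
    N11 x:[17,71/3] y:[4,21] z:[11/2,13] -> miss, prune
    N12 x:[17,24] y:[9/2,33/2] z:[29/2,51/2] -> miss, prune
  N4 x:[31/3,17] y:[3/2,41/2] z:[11/2,26] -> hit [31/3,17], descend [5, 9]
    N5 x:[37/3,17] y:[15/2,39/2] z:[11/2,35/2] -> hit [37/3,17], descend [7, 8]
      N7 x:[41/3,17] y:[11,39/2] z:[9,35/2] -> hit [41/3,17] leaf, test {P3(miss), P4(miss), P8(miss)}
      N8 x:[37/3,17] y:[15/2,12] z:[11/2,14] -> miss, prune
    N9 x:[31/3,17] y:[3/2,41/2] z:[21,26] -> miss, prune

Summary -> nodes [0, 1, 11, 12, 4, 5, 7, 8, 9]; box-tests=9; leaf-entries=1; first=miss

== RESULT ==
[0, 1, 11, 12, 4, 5, 7, 8, 9]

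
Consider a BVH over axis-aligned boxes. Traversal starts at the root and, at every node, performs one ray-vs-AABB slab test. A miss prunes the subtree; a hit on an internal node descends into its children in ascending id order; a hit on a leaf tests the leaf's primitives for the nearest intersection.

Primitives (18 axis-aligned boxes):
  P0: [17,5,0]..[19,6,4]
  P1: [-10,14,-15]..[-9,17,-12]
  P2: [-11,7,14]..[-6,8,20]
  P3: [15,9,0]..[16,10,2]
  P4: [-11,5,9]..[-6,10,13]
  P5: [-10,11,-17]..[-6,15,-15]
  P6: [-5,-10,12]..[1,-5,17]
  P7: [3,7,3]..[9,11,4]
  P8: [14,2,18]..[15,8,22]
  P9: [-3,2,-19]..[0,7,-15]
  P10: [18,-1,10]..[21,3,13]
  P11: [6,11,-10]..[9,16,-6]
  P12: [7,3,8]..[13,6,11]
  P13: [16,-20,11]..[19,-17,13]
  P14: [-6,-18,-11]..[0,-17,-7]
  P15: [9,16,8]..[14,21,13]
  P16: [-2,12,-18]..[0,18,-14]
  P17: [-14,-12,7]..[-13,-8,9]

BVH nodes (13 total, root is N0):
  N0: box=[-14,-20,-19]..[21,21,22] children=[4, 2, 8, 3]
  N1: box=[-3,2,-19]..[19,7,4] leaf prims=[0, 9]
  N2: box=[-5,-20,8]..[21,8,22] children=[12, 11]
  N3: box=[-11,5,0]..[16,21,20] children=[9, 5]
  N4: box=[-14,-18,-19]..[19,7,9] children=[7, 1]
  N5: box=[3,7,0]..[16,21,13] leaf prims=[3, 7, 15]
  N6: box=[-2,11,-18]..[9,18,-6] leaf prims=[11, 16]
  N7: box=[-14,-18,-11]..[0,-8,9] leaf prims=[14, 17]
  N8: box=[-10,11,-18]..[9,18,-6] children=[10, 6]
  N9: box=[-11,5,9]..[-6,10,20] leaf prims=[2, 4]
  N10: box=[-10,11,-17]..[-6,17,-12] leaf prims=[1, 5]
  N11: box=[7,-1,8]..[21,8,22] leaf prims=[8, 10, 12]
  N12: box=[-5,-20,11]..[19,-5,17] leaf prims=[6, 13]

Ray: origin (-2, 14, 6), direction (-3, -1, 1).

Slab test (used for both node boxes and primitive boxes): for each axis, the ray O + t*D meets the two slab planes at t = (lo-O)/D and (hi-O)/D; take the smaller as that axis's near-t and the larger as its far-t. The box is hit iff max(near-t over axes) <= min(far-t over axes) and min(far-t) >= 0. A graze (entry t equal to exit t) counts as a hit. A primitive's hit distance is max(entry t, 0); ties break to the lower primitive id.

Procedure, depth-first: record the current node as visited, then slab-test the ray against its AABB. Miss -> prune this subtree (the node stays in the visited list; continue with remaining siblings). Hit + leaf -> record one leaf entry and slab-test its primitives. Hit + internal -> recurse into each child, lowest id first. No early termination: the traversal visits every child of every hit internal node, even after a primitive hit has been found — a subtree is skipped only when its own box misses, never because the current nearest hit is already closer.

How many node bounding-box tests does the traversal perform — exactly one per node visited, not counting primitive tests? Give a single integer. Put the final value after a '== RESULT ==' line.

Walk:
N0 x:[-23/3,4] y:[-7,34] z:[-25,16] -> hit [-7,4], descend [2, 3, 4, 8]
  N2 x:[-23/3,1] y:[6,34] z:[2,16] -> miss, prune
  N3 x:[-6,3] y:[-7,9] z:[-6,14] -> hit [-6,3], descend [5, 9]
    N5 x:[-6,-5/3] y:[-7,7] z:[-6,7] -> miss, prune
    N9 x:[4/3,3] y:[4,9] z:[3,14] -> miss, prune
  N4 x:[-7,4] y:[7,32] z:[-25,3] -> miss, prune
  N8 x:[-11/3,8/3] y:[-4,3] z:[-24,-12] -> miss, prune

order=[0, 2, 3, 5, 9, 4, 8]  |boxes|=7  |leaves|=0  hit=miss

== RESULT ==
7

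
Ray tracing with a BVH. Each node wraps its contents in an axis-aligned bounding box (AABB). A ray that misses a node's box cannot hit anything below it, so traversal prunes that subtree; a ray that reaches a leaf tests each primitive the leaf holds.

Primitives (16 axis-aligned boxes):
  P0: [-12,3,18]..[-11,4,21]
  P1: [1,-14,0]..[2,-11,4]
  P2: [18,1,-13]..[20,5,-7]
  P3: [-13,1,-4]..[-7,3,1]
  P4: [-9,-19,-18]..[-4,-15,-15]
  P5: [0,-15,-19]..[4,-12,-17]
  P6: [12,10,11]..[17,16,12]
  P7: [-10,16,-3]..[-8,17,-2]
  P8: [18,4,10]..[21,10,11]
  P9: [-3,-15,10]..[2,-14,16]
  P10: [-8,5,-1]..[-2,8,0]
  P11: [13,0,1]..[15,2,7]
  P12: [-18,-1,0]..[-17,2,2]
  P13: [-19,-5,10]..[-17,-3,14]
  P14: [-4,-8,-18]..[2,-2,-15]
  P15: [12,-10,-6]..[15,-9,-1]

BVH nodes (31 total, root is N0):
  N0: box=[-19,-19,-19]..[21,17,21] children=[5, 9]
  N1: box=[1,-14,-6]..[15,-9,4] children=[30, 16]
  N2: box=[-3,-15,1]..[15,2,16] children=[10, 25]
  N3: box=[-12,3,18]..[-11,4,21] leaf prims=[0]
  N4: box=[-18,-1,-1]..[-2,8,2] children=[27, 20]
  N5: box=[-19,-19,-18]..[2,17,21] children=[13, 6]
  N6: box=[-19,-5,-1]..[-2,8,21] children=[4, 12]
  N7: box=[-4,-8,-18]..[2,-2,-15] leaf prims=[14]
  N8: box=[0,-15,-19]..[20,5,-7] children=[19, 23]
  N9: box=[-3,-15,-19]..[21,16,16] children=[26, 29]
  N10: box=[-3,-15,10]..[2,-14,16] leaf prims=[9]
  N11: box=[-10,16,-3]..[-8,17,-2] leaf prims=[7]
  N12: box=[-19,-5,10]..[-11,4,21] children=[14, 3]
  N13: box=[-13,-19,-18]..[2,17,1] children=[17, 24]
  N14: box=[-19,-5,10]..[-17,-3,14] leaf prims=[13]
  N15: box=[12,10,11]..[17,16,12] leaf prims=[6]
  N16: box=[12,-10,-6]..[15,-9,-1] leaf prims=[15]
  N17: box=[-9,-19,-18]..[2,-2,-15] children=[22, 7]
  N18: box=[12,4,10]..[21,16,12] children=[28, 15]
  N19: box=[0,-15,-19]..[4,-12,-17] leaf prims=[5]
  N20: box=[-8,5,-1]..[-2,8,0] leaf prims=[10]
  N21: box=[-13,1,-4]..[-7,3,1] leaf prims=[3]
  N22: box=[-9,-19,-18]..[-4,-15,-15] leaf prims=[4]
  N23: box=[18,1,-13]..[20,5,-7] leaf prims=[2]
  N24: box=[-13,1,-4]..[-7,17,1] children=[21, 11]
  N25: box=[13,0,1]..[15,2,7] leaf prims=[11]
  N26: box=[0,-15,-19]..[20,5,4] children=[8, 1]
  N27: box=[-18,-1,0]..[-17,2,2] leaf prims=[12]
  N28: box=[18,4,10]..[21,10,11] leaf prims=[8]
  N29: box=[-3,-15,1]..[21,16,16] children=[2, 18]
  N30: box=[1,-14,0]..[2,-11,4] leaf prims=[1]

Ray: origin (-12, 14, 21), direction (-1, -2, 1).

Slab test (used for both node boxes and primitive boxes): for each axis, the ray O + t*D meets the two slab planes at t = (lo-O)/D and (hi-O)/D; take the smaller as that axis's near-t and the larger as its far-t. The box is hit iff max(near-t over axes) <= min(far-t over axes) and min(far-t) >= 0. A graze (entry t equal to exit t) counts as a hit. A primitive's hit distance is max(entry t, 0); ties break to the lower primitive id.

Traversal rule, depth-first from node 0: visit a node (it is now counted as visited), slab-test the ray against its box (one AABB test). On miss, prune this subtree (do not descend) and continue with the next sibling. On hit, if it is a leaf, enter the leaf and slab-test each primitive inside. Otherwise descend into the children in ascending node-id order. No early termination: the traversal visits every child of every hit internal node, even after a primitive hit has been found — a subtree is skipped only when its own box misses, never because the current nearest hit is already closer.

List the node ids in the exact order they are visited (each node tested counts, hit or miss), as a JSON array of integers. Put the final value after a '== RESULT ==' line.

Walk:
N0 x:[-33,7] y:[-3/2,33/2] z:[-40,0] -> hit [-3/2,0], descend [5, 9]
  N5 x:[-14,7] y:[-3/2,33/2] z:[-39,0] -> hit [-3/2,0], descend [6, 13]
    N6 x:[-10,7] y:[3,19/2] z:[-22,0] -> miss, prune
    N13 x:[-14,1] y:[-3/2,33/2] z:[-39,-20] -> miss, prune
  N9 x:[-33,-9] y:[-1,29/2] z:[-40,-5] -> miss, prune

5 AABB tests over nodes [0, 5, 6, 13, 9]; 0 leaves entered; closest miss.

== RESULT ==
[0, 5, 6, 13, 9]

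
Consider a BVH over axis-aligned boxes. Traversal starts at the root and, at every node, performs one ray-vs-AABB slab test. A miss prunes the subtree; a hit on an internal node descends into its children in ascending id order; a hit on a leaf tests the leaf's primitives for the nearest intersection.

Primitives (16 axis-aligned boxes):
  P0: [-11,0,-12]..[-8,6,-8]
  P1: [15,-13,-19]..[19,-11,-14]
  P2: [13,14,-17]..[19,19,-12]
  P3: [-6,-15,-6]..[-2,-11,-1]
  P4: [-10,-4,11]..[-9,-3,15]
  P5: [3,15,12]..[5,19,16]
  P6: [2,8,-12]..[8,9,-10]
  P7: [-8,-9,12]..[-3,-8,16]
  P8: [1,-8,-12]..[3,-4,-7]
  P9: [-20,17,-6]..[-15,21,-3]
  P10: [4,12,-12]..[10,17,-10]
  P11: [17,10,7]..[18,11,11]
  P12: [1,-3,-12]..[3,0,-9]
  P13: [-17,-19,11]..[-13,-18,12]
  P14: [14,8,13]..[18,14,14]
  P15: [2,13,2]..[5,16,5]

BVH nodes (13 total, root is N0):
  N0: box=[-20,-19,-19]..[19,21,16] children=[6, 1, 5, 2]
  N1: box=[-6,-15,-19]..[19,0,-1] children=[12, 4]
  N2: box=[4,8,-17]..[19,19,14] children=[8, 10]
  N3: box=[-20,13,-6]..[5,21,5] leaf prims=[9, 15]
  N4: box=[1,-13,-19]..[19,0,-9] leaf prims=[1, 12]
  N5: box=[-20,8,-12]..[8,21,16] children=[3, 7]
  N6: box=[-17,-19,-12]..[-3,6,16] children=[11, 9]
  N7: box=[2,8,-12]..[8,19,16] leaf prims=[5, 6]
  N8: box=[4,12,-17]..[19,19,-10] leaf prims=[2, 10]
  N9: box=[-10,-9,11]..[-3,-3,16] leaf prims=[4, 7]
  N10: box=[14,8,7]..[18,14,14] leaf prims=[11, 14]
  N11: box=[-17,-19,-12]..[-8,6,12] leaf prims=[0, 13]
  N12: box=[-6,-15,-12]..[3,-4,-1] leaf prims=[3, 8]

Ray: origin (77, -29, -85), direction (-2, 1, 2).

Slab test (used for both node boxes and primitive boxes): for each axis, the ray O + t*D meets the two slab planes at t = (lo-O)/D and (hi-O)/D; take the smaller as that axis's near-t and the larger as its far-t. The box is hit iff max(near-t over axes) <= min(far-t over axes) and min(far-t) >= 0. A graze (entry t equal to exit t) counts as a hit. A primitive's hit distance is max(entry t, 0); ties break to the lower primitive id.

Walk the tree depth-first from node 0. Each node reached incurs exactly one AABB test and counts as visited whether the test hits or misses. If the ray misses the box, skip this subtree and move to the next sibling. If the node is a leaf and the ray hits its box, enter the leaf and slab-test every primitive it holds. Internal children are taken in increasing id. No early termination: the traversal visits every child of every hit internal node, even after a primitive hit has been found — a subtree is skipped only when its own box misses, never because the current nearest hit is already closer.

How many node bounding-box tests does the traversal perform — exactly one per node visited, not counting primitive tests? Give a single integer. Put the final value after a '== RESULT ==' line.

Traverse from the root:
N0 x:[29,97/2] y:[10,50] z:[33,101/2] -> hit [33,97/2], descend [1, 2, 5, 6]
  N1 x:[29,83/2] y:[14,29] z:[33,42] -> miss, prune
  N2 x:[29,73/2] y:[37,48] z:[34,99/2] -> miss, prune
  N5 x:[69/2,97/2] y:[37,50] z:[73/2,101/2] -> hit [37,97/2], descend [3, 7]
    N3 x:[36,97/2] y:[42,50] z:[79/2,45] -> hit [42,45] leaf, test {P9(miss), P15(miss)}
    N7 x:[69/2,75/2] y:[37,48] z:[73/2,101/2] -> hit [37,75/2] leaf, test {P5(miss), P6@t=37}
  N6 x:[40,47] y:[10,35] z:[73/2,101/2] -> miss, prune

order=[0, 1, 2, 5, 3, 7, 6]  |boxes|=7  |leaves|=2  hit=P6

== RESULT ==
7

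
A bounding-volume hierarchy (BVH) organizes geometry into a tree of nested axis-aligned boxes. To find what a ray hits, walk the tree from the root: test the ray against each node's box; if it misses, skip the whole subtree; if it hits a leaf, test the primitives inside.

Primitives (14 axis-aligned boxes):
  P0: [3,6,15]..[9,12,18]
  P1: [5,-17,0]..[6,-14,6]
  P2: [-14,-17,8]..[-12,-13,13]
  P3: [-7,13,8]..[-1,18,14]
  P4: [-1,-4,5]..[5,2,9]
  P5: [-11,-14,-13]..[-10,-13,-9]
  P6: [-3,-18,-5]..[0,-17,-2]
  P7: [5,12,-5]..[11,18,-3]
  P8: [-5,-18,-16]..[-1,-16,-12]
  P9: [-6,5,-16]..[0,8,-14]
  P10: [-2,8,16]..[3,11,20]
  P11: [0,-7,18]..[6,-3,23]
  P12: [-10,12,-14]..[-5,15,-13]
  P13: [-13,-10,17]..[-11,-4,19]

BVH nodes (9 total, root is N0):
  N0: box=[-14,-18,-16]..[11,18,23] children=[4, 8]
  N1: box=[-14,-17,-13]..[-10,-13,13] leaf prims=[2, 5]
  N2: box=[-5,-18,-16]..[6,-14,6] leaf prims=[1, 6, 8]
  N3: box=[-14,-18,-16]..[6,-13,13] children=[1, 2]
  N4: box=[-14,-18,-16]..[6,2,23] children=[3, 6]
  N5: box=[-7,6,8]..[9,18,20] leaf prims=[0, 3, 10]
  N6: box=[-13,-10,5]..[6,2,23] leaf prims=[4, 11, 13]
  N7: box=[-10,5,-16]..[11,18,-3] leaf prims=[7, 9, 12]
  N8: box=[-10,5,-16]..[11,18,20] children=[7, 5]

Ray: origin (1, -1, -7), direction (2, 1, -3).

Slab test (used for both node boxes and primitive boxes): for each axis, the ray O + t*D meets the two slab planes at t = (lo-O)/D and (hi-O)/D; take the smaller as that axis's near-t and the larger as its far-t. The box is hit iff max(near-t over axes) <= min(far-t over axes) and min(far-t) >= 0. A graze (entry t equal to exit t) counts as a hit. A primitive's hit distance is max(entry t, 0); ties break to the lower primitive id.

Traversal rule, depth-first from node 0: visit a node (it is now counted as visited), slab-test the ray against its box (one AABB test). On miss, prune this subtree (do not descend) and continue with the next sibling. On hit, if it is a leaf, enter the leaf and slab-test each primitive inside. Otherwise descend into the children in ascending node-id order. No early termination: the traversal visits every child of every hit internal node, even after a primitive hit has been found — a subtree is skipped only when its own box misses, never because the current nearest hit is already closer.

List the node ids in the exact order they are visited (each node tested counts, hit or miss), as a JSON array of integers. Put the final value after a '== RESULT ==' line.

Trace the traversal:
N0 x:[-15/2,5] y:[-17,19] z:[-10,3] -> hit [-15/2,3], descend [4, 8]
  N4 x:[-15/2,5/2] y:[-17,3] z:[-10,3] -> hit [-15/2,5/2], descend [3, 6]
    N3 x:[-15/2,5/2] y:[-17,-12] z:[-20/3,3] -> miss, prune
    N6 x:[-7,5/2] y:[-9,3] z:[-10,-4] -> miss, prune
  N8 x:[-11/2,5] y:[6,19] z:[-9,3] -> miss, prune

Summary -> nodes [0, 4, 3, 6, 8]; box-tests=5; leaf-entries=0; first=miss

== RESULT ==
[0, 4, 3, 6, 8]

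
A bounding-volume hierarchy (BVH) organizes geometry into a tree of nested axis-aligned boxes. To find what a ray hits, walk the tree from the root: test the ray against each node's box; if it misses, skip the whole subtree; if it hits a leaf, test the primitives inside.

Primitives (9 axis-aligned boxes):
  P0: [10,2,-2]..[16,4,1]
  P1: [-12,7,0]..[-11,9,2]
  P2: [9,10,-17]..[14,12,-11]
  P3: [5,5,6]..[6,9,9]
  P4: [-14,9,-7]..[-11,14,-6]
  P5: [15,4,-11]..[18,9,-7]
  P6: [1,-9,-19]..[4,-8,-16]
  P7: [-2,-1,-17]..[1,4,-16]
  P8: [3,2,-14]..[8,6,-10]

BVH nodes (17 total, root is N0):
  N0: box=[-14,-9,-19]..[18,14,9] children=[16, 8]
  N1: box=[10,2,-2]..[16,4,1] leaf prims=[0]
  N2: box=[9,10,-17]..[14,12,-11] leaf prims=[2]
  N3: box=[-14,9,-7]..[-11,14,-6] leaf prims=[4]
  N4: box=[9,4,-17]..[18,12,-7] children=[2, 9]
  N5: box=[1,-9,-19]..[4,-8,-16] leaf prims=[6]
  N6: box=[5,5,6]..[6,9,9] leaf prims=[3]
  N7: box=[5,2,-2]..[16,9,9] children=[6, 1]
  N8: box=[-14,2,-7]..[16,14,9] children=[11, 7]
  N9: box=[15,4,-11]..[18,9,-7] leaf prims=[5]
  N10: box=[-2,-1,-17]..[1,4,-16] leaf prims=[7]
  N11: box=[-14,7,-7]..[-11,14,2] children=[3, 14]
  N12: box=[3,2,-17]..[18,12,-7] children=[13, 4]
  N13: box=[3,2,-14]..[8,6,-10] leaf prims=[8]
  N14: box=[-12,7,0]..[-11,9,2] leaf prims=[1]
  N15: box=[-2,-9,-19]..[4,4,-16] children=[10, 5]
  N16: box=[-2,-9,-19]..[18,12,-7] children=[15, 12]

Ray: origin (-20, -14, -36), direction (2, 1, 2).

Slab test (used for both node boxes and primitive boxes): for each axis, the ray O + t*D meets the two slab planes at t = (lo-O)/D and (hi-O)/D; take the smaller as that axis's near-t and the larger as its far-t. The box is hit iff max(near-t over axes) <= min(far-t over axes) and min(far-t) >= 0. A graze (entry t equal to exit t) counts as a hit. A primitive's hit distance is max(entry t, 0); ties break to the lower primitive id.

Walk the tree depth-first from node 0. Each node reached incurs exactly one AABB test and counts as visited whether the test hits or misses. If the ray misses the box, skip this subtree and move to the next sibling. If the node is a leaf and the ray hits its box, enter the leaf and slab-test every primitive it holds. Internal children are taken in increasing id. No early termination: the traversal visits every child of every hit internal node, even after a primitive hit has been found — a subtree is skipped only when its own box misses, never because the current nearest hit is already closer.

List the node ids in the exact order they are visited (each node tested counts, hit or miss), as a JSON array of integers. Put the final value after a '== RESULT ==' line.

Trace the traversal:
N0 x:[3,19] y:[5,28] z:[17/2,45/2] -> hit [17/2,19], descend [8, 16]
  N8 x:[3,18] y:[16,28] z:[29/2,45/2] -> hit [16,18], descend [7, 11]
    N7 x:[25/2,18] y:[16,23] z:[17,45/2] -> hit [17,18], descend [1, 6]
      N1 x:[15,18] y:[16,18] z:[17,37/2] -> hit [17,18] leaf, test {P0@t=17}
      N6 x:[25/2,13] y:[19,23] z:[21,45/2] -> miss, prune
    N11 x:[3,9/2] y:[21,28] z:[29/2,19] -> miss, prune
  N16 x:[9,19] y:[5,26] z:[17/2,29/2] -> hit [9,29/2], descend [12, 15]
    N12 x:[23/2,19] y:[16,26] z:[19/2,29/2] -> miss, prune
    N15 x:[9,12] y:[5,18] z:[17/2,10] -> hit [9,10], descend [5, 10]
      N5 x:[21/2,12] y:[5,6] z:[17/2,10] -> miss, prune
      N10 x:[9,21/2] y:[13,18] z:[19/2,10] -> miss, prune

Summary -> nodes [0, 8, 7, 1, 6, 11, 16, 12, 15, 5, 10]; box-tests=11; leaf-entries=1; first=P0

== RESULT ==
[0, 8, 7, 1, 6, 11, 16, 12, 15, 5, 10]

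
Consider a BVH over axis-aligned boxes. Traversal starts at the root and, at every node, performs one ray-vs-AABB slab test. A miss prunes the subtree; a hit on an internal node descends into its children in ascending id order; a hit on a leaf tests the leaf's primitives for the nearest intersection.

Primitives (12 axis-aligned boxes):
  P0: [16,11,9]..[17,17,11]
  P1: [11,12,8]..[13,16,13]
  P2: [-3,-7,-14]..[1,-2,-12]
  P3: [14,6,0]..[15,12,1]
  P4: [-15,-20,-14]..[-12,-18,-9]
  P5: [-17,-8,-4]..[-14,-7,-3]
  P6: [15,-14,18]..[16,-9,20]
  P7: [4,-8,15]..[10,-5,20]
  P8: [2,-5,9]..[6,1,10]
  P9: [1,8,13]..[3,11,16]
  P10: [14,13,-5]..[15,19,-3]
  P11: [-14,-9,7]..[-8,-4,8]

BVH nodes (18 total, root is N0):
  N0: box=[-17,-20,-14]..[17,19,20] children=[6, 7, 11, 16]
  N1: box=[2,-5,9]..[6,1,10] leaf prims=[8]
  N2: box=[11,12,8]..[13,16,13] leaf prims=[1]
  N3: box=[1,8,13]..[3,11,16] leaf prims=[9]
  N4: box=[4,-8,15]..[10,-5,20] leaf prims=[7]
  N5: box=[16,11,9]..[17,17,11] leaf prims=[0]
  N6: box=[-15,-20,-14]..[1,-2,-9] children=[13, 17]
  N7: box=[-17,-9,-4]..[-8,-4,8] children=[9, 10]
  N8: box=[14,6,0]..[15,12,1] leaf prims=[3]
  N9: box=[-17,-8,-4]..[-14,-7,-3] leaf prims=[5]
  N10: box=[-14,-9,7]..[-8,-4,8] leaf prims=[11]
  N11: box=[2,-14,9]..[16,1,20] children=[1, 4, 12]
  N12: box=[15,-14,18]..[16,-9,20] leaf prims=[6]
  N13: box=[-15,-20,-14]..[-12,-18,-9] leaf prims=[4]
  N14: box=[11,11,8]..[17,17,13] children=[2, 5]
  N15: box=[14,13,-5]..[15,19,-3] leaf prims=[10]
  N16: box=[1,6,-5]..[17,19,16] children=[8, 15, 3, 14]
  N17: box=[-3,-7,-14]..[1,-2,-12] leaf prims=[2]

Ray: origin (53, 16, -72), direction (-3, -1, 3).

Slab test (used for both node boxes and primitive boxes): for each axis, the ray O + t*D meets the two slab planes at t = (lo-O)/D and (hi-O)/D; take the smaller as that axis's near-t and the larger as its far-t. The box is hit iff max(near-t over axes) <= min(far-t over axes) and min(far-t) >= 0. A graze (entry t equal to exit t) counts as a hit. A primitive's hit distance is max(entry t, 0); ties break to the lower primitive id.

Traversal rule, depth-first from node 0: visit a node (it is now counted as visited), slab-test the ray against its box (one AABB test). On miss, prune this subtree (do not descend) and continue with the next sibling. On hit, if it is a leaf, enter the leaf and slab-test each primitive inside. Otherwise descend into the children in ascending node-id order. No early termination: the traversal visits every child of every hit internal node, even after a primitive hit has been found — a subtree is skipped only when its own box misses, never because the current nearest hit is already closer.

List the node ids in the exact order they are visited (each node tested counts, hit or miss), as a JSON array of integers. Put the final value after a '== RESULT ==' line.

Traverse from the root:
N0 x:[12,70/3] y:[-3,36] z:[58/3,92/3] -> hit [58/3,70/3], descend [6, 7, 11, 16]
  N6 x:[52/3,68/3] y:[18,36] z:[58/3,21] -> hit [58/3,21], descend [13, 17]
    N13 x:[65/3,68/3] y:[34,36] z:[58/3,21] -> miss, prune
    N17 x:[52/3,56/3] y:[18,23] z:[58/3,20] -> miss, prune
  N7 x:[61/3,70/3] y:[20,25] z:[68/3,80/3] -> hit [68/3,70/3], descend [9, 10]
    N9 x:[67/3,70/3] y:[23,24] z:[68/3,23] -> hit [23,23] leaf, test {P5@t=23}
    N10 x:[61/3,67/3] y:[20,25] z:[79/3,80/3] -> miss, prune
  N11 x:[37/3,17] y:[15,30] z:[27,92/3] -> miss, prune
  N16 x:[12,52/3] y:[-3,10] z:[67/3,88/3] -> miss, prune

order=[0, 6, 13, 17, 7, 9, 10, 11, 16]  |boxes|=9  |leaves|=1  hit=P5

== RESULT ==
[0, 6, 13, 17, 7, 9, 10, 11, 16]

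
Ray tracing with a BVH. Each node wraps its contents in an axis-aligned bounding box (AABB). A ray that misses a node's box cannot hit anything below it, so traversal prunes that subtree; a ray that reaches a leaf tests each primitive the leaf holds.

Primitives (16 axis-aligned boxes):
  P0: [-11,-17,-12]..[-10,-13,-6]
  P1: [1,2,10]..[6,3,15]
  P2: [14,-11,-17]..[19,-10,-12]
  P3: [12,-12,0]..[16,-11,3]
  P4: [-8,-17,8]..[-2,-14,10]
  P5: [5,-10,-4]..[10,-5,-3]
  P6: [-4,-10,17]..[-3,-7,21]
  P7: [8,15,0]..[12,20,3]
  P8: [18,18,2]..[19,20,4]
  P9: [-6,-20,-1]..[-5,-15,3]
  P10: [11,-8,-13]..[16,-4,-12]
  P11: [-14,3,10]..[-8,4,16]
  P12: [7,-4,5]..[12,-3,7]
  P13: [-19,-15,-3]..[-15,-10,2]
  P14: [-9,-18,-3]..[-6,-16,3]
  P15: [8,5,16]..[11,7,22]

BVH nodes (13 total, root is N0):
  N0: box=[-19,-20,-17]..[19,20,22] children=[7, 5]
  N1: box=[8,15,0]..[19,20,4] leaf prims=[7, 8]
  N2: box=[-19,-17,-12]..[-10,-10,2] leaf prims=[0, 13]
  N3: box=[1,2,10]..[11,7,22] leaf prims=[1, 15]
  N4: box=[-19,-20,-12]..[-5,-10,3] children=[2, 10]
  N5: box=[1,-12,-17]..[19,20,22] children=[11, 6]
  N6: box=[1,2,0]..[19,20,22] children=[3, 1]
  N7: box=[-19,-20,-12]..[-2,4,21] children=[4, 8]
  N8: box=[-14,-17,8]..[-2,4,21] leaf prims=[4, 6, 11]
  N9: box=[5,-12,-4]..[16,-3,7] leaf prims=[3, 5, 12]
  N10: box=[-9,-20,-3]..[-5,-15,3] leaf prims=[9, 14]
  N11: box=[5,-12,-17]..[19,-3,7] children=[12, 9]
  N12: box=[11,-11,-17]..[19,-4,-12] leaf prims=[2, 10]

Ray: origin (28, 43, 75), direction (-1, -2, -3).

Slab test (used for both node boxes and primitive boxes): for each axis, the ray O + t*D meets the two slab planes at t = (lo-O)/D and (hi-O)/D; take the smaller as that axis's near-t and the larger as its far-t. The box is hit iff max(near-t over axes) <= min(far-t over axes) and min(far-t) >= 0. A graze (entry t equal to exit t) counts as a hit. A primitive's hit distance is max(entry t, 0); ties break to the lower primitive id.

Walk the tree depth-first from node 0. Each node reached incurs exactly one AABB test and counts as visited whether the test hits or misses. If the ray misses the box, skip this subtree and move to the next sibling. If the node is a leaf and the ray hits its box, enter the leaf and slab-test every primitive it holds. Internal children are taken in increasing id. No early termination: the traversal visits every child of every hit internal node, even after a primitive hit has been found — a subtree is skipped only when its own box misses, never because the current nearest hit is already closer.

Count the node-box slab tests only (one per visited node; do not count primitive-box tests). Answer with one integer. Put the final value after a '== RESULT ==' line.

Trace the traversal:
N0 x:[9,47] y:[23/2,63/2] z:[53/3,92/3] -> hit [53/3,92/3], descend [5, 7]
  N5 x:[9,27] y:[23/2,55/2] z:[53/3,92/3] -> hit [53/3,27], descend [6, 11]
    N6 x:[9,27] y:[23/2,41/2] z:[53/3,25] -> hit [53/3,41/2], descend [1, 3]
      N1 x:[9,20] y:[23/2,14] z:[71/3,25] -> miss, prune
      N3 x:[17,27] y:[18,41/2] z:[53/3,65/3] -> hit [18,41/2] leaf, test {P1(miss), P15@t=18}
    N11 x:[9,23] y:[23,55/2] z:[68/3,92/3] -> hit [23,23], descend [9, 12]
      N9 x:[12,23] y:[23,55/2] z:[68/3,79/3] -> hit [23,23] leaf, test {P3(miss), P5(miss), P12(miss)}
      N12 x:[9,17] y:[47/2,27] z:[29,92/3] -> miss, prune
  N7 x:[30,47] y:[39/2,63/2] z:[18,29] -> miss, prune

order=[0, 5, 6, 1, 3, 11, 9, 12, 7]  |boxes|=9  |leaves|=2  hit=P15

== RESULT ==
9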